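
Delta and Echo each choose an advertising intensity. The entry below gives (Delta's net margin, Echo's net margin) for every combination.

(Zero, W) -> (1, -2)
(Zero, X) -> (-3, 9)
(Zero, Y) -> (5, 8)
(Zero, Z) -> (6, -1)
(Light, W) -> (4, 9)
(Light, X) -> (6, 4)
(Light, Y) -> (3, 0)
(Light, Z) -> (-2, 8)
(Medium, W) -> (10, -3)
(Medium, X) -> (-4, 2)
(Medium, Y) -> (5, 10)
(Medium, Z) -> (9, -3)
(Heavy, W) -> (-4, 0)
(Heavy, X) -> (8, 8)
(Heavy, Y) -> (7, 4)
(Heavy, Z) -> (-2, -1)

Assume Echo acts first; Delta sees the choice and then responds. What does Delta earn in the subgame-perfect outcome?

Solve by backward induction (Echo leads).
- W → Delta plays Medium (best of 1, 4, 10, -4); Echo gets -3.
- X → Delta plays Heavy (best of -3, 6, -4, 8); Echo gets 8.
- Y → Delta plays Heavy (best of 5, 3, 5, 7); Echo gets 4.
- Z → Delta plays Medium (best of 6, -2, 9, -2); Echo gets -3.
Echo's induced payoffs are -3, 8, 4, -3, so Echo commits to X. Subgame-perfect outcome: (Heavy, X) with payoffs (8, 8).

8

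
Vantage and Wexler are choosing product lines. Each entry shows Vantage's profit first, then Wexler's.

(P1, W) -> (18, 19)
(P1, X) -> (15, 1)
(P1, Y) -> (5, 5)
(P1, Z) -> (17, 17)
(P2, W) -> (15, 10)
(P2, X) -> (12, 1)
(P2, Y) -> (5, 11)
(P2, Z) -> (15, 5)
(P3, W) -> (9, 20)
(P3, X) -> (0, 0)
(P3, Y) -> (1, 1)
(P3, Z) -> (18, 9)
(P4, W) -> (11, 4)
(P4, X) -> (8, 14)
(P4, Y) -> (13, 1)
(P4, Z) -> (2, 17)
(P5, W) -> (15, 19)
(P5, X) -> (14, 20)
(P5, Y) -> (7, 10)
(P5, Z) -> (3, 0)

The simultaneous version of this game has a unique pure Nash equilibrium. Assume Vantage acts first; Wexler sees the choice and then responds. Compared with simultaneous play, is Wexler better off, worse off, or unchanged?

unchanged

Work backward from Wexler's decision.
- P1: Wexler compares 19, 1, 5, 17 and picks W; Vantage would get 18.
- P2: Wexler compares 10, 1, 11, 5 and picks Y; Vantage would get 5.
- P3: Wexler compares 20, 0, 1, 9 and picks W; Vantage would get 9.
- P4: Wexler compares 4, 14, 1, 17 and picks Z; Vantage would get 2.
- P5: Wexler compares 19, 20, 10, 0 and picks X; Vantage would get 14.
Among 18, 5, 9, 2, 14, the best is 18 at P1. Subgame-perfect outcome: (P1, W) with payoffs (18, 19).
For the simultaneous game, intersect best replies.
Vantage's best replies: W→P1; X→P1; Y→P4; Z→P3.
Wexler's best replies: P1→W; P2→Y; P3→W; P4→Z; P5→X.
The unique mutual best reply is (P1, W), giving (18, 19).
Wexler earns 19 sequentially versus 19 at the Nash outcome: unchanged.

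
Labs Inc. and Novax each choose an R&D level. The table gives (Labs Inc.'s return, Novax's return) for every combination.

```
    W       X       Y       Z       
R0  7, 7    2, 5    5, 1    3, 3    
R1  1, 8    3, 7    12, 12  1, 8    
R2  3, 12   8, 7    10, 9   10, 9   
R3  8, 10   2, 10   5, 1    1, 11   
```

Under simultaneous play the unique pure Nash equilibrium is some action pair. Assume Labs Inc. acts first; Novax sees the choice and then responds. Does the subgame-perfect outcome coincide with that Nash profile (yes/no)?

Backward induction with Labs Inc. moving first.
- R0 → Novax plays W (best of 7, 5, 1, 3); Labs Inc. gets 7.
- R1 → Novax plays Y (best of 8, 7, 12, 8); Labs Inc. gets 12.
- R2 → Novax plays W (best of 12, 7, 9, 9); Labs Inc. gets 3.
- R3 → Novax plays Z (best of 10, 10, 1, 11); Labs Inc. gets 1.
Maximizing over 7, 12, 3, 1, Labs Inc. chooses R1. Subgame-perfect outcome: (R1, Y) with payoffs (12, 12).
For the simultaneous game, intersect best replies.
Labs Inc.'s best replies: W→R3; X→R2; Y→R1; Z→R2.
Novax's best replies: R0→W; R1→Y; R2→W; R3→Z.
Only (R1, Y) has each player best-responding; Nash payoffs (12, 12).
Sequential outcome (R1, Y) coincides with the Nash profile (R1, Y).

yes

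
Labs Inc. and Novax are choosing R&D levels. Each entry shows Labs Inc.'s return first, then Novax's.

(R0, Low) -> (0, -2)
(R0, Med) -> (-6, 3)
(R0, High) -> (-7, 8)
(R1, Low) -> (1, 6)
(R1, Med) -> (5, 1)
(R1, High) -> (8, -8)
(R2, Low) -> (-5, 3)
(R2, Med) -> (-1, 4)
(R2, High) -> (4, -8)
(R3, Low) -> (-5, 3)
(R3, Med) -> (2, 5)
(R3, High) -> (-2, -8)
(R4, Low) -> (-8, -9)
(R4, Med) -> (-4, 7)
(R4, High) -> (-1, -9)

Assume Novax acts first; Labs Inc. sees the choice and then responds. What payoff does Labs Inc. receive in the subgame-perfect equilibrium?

1

Work backward from Labs Inc.'s decision.
- Low → Labs Inc. plays R1 (best of 0, 1, -5, -5, -8); Novax gets 6.
- Med → Labs Inc. plays R1 (best of -6, 5, -1, 2, -4); Novax gets 1.
- High → Labs Inc. plays R1 (best of -7, 8, 4, -2, -1); Novax gets -8.
Among 6, 1, -8, the best is 6 at Low. Subgame-perfect outcome: (R1, Low) with payoffs (1, 6).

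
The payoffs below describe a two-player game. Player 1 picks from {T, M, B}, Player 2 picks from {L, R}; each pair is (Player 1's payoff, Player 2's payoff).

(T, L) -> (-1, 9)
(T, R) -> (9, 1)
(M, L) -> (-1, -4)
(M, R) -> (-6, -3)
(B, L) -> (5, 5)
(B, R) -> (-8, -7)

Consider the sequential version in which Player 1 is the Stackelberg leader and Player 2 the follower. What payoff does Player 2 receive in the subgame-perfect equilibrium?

Player 2 best-responds to each possible Player 1 move:
- T: BR = L, leader payoff -1.
- M: BR = R, leader payoff -6.
- B: BR = L, leader payoff 5.
Maximizing over -1, -6, 5, Player 1 chooses B. Subgame-perfect outcome: (B, L) with payoffs (5, 5).

5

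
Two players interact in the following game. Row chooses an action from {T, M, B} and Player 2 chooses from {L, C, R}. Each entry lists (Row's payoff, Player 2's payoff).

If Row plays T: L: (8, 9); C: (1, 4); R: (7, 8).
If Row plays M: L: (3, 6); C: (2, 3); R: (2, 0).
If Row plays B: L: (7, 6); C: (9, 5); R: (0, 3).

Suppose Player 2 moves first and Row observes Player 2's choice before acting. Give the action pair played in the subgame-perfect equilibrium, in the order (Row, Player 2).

Row best-responds to each possible Player 2 move:
- L → Row plays T (best of 8, 3, 7); Player 2 gets 9.
- C → Row plays B (best of 1, 2, 9); Player 2 gets 5.
- R → Row plays T (best of 7, 2, 0); Player 2 gets 8.
Player 2's induced payoffs are 9, 5, 8, so Player 2 commits to L. Subgame-perfect outcome: (T, L) with payoffs (8, 9).

(T, L)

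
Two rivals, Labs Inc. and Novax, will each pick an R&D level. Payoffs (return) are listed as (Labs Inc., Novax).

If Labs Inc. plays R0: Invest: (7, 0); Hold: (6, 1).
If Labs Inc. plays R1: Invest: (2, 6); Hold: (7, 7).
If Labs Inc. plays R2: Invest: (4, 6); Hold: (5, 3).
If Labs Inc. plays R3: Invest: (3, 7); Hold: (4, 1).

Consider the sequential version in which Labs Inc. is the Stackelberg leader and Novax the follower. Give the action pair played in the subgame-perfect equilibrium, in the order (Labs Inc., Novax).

(R1, Hold)

Work backward from Novax's decision.
- R0 → Novax plays Hold (best of 0, 1); Labs Inc. gets 6.
- R1 → Novax plays Hold (best of 6, 7); Labs Inc. gets 7.
- R2 → Novax plays Invest (best of 6, 3); Labs Inc. gets 4.
- R3 → Novax plays Invest (best of 7, 1); Labs Inc. gets 3.
Labs Inc.'s induced payoffs are 6, 7, 4, 3, so Labs Inc. commits to R1. Subgame-perfect outcome: (R1, Hold) with payoffs (7, 7).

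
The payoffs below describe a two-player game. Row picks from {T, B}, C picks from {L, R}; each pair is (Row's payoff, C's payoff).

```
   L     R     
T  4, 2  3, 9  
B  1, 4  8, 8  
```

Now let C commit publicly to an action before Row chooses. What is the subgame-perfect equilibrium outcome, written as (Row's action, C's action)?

(B, R)

Solve by backward induction (C leads).
- L → Row plays T (best of 4, 1); C gets 2.
- R → Row plays B (best of 3, 8); C gets 8.
Maximizing over 2, 8, C chooses R. Subgame-perfect outcome: (B, R) with payoffs (8, 8).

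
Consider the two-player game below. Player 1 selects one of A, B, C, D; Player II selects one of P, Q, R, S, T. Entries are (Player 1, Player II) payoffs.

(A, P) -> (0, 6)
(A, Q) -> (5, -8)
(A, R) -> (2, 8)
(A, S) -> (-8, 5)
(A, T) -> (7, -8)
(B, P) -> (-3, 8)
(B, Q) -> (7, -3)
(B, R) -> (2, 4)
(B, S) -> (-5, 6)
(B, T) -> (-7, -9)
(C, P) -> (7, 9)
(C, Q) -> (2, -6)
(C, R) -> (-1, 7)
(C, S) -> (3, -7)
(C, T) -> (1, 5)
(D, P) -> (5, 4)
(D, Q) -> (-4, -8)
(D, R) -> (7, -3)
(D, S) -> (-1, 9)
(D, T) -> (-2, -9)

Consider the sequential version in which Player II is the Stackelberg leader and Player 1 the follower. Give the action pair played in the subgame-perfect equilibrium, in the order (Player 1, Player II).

(C, P)

Backward induction with Player II moving first.
- P → Player 1 plays C (best of 0, -3, 7, 5); Player II gets 9.
- Q → Player 1 plays B (best of 5, 7, 2, -4); Player II gets -3.
- R → Player 1 plays D (best of 2, 2, -1, 7); Player II gets -3.
- S → Player 1 plays C (best of -8, -5, 3, -1); Player II gets -7.
- T → Player 1 plays A (best of 7, -7, 1, -2); Player II gets -8.
Maximizing over 9, -3, -3, -7, -8, Player II chooses P. Subgame-perfect outcome: (C, P) with payoffs (7, 9).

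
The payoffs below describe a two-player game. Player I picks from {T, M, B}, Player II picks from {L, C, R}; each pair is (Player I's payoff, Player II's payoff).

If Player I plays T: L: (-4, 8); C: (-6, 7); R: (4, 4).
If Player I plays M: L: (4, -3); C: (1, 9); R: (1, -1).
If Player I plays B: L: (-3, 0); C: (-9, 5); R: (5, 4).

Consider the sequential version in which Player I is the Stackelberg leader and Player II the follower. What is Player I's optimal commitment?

M

Work backward from Player II's decision.
- T: BR = L, leader payoff -4.
- M: BR = C, leader payoff 1.
- B: BR = C, leader payoff -9.
Player I's induced payoffs are -4, 1, -9, so Player I commits to M. Subgame-perfect outcome: (M, C) with payoffs (1, 9).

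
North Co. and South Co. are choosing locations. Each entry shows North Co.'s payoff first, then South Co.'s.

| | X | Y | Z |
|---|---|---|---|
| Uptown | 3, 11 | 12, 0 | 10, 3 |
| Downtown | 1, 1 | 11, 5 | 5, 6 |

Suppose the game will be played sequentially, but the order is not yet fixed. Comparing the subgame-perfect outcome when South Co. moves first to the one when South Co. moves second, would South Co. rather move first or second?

first

If North Co. leads: South Co.'s best replies are Uptown→X, Downtown→Z; North Co.'s induced payoffs 3, 5; outcome (Downtown, Z), payoffs (5, 6).
If South Co. leads: North Co.'s best replies are X→Uptown, Y→Uptown, Z→Uptown; South Co.'s induced payoffs 11, 0, 3; outcome (Uptown, X), payoffs (3, 11).
South Co. gets 11 moving first and 6 moving second, so South Co. prefers to move first.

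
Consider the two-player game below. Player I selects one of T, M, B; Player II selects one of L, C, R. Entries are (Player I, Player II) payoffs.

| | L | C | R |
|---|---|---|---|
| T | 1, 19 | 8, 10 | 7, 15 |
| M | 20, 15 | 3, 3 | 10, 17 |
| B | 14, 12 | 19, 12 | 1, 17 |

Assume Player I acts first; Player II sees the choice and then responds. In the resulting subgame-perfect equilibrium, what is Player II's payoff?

Player II best-responds to each possible Player I move:
- T → Player II plays L (best of 19, 10, 15); Player I gets 1.
- M → Player II plays R (best of 15, 3, 17); Player I gets 10.
- B → Player II plays R (best of 12, 12, 17); Player I gets 1.
Maximizing over 1, 10, 1, Player I chooses M. Subgame-perfect outcome: (M, R) with payoffs (10, 17).

17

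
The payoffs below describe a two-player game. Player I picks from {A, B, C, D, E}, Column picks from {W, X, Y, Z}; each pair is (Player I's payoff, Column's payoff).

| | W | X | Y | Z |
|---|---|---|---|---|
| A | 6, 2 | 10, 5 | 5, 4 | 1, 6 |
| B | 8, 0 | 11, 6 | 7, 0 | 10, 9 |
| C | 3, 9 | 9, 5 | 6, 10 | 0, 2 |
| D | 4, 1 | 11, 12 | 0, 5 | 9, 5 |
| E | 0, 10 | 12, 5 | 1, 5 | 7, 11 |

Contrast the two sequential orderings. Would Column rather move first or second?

If Player I leads: Column's best replies are A→Z, B→Z, C→Y, D→X, E→Z; Player I's induced payoffs 1, 10, 6, 11, 7; outcome (D, X), payoffs (11, 12).
If Column leads: Player I's best replies are W→B, X→E, Y→B, Z→B; Column's induced payoffs 0, 5, 0, 9; outcome (B, Z), payoffs (10, 9).
Column gets 9 moving first and 12 moving second, so Column prefers to move second.

second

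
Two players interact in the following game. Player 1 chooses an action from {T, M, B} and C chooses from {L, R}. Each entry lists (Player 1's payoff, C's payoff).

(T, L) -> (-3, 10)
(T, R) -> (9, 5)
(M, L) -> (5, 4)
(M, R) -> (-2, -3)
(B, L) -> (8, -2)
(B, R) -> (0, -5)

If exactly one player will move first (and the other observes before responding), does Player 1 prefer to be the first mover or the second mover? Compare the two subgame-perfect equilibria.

If Player 1 leads: C's best replies are T→L, M→L, B→L; Player 1's induced payoffs -3, 5, 8; outcome (B, L), payoffs (8, -2).
If C leads: Player 1's best replies are L→B, R→T; C's induced payoffs -2, 5; outcome (T, R), payoffs (9, 5).
Player 1 gets 8 moving first and 9 moving second, so Player 1 prefers to move second.

second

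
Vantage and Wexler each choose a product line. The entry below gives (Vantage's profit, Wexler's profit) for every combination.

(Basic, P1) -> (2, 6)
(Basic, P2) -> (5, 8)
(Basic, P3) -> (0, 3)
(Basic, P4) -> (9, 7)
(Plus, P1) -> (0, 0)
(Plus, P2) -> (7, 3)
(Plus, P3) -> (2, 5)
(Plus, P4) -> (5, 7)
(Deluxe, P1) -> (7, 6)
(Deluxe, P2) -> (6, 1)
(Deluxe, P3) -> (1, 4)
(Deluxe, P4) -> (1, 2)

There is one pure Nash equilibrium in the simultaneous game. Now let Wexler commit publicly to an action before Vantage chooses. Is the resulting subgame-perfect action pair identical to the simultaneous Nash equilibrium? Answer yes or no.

Vantage best-responds to each possible Wexler move:
- P1 → Vantage plays Deluxe (best of 2, 0, 7); Wexler gets 6.
- P2 → Vantage plays Plus (best of 5, 7, 6); Wexler gets 3.
- P3 → Vantage plays Plus (best of 0, 2, 1); Wexler gets 5.
- P4 → Vantage plays Basic (best of 9, 5, 1); Wexler gets 7.
Wexler's induced payoffs are 6, 3, 5, 7, so Wexler commits to P4. Subgame-perfect outcome: (Basic, P4) with payoffs (9, 7).
Under simultaneous play:
Vantage's best replies: P1→Deluxe; P2→Plus; P3→Plus; P4→Basic.
Wexler's best replies: Basic→P2; Plus→P4; Deluxe→P1.
Only (Deluxe, P1) has each player best-responding; Nash payoffs (7, 6).
Sequential outcome (Basic, P4) differs from the Nash profile (Deluxe, P1).

no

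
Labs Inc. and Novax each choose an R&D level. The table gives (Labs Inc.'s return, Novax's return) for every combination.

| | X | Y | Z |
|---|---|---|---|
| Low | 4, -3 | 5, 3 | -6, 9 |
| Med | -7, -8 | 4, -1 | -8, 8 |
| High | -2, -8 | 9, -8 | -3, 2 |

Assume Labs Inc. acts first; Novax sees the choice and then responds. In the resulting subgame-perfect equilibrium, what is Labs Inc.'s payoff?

-3

Solve by backward induction (Labs Inc. leads).
- Low: Novax compares -3, 3, 9 and picks Z; Labs Inc. would get -6.
- Med: Novax compares -8, -1, 8 and picks Z; Labs Inc. would get -8.
- High: Novax compares -8, -8, 2 and picks Z; Labs Inc. would get -3.
Among -6, -8, -3, the best is -3 at High. Subgame-perfect outcome: (High, Z) with payoffs (-3, 2).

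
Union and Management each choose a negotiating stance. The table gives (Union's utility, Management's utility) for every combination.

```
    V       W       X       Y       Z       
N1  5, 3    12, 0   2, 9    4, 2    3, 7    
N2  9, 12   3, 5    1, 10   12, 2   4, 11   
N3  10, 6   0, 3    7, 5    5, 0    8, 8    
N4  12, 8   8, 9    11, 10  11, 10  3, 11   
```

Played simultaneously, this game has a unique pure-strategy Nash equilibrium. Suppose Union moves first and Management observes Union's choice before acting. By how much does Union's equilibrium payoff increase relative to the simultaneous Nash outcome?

1

Solve by backward induction (Union leads).
- N1: Management compares 3, 0, 9, 2, 7 and picks X; Union would get 2.
- N2: Management compares 12, 5, 10, 2, 11 and picks V; Union would get 9.
- N3: Management compares 6, 3, 5, 0, 8 and picks Z; Union would get 8.
- N4: Management compares 8, 9, 10, 10, 11 and picks Z; Union would get 3.
Among 2, 9, 8, 3, the best is 9 at N2. Subgame-perfect outcome: (N2, V) with payoffs (9, 12).
Under simultaneous play:
Union's best replies: V→N4; W→N1; X→N4; Y→N2; Z→N3.
Management's best replies: N1→X; N2→V; N3→Z; N4→Z.
Only (N3, Z) has each player best-responding; Nash payoffs (8, 8).
Union's commitment gain: 9 − 8 = 1.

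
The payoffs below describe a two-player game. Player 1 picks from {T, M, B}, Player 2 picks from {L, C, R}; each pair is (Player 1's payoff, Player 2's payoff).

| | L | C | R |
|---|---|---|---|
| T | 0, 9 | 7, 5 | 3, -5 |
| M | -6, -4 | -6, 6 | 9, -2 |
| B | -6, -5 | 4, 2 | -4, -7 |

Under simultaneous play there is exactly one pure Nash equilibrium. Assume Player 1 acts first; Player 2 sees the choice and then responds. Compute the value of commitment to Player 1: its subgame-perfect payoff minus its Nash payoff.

4

Backward induction with Player 1 moving first.
- T → Player 2 plays L (best of 9, 5, -5); Player 1 gets 0.
- M → Player 2 plays C (best of -4, 6, -2); Player 1 gets -6.
- B → Player 2 plays C (best of -5, 2, -7); Player 1 gets 4.
Player 1's induced payoffs are 0, -6, 4, so Player 1 commits to B. Subgame-perfect outcome: (B, C) with payoffs (4, 2).
Now find the simultaneous Nash equilibrium.
Player 1's best replies: L→T; C→T; R→M.
Player 2's best replies: T→L; M→C; B→C.
Only (T, L) has each player best-responding; Nash payoffs (0, 9).
Player 1's commitment gain: 4 − 0 = 4.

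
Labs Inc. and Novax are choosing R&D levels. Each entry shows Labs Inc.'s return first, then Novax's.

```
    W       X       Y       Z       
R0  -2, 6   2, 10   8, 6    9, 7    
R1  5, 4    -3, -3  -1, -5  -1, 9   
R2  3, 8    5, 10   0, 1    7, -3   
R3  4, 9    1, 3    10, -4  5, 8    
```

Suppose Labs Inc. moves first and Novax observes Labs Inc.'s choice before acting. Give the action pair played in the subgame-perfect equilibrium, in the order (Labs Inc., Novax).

(R2, X)

Backward induction with Labs Inc. moving first.
- R0: BR = X, leader payoff 2.
- R1: BR = Z, leader payoff -1.
- R2: BR = X, leader payoff 5.
- R3: BR = W, leader payoff 4.
Labs Inc.'s induced payoffs are 2, -1, 5, 4, so Labs Inc. commits to R2. Subgame-perfect outcome: (R2, X) with payoffs (5, 10).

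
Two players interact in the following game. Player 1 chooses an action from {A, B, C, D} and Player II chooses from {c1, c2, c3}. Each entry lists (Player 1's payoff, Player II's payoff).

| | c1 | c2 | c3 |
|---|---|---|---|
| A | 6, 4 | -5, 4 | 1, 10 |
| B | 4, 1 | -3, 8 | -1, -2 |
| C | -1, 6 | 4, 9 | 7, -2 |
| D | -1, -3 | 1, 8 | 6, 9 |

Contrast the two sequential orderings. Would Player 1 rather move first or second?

If Player 1 leads: Player II's best replies are A→c3, B→c2, C→c2, D→c3; Player 1's induced payoffs 1, -3, 4, 6; outcome (D, c3), payoffs (6, 9).
If Player II leads: Player 1's best replies are c1→A, c2→C, c3→C; Player II's induced payoffs 4, 9, -2; outcome (C, c2), payoffs (4, 9).
Player 1 gets 6 moving first and 4 moving second, so Player 1 prefers to move first.

first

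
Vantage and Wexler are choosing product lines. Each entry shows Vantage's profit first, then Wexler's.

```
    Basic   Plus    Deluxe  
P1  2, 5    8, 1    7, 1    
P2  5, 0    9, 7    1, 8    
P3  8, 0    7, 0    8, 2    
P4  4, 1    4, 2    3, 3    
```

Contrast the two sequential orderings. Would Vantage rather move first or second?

If Vantage leads: Wexler's best replies are P1→Basic, P2→Deluxe, P3→Deluxe, P4→Deluxe; Vantage's induced payoffs 2, 1, 8, 3; outcome (P3, Deluxe), payoffs (8, 2).
If Wexler leads: Vantage's best replies are Basic→P3, Plus→P2, Deluxe→P3; Wexler's induced payoffs 0, 7, 2; outcome (P2, Plus), payoffs (9, 7).
Vantage gets 8 moving first and 9 moving second, so Vantage prefers to move second.

second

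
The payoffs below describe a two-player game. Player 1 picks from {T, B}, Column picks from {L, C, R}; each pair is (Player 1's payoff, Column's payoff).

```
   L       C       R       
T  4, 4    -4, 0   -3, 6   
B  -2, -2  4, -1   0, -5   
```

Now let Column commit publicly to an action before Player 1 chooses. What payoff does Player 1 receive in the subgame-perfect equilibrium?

Backward induction with Column moving first.
- L: BR = T, leader payoff 4.
- C: BR = B, leader payoff -1.
- R: BR = B, leader payoff -5.
Maximizing over 4, -1, -5, Column chooses L. Subgame-perfect outcome: (T, L) with payoffs (4, 4).

4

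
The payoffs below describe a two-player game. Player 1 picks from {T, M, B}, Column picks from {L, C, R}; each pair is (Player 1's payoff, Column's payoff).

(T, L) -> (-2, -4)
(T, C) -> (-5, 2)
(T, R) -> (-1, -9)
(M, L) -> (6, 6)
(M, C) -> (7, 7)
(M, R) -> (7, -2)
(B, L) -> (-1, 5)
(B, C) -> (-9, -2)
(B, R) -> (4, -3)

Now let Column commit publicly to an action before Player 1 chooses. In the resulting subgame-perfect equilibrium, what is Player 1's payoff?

7

Solve by backward induction (Column leads).
- L → Player 1 plays M (best of -2, 6, -1); Column gets 6.
- C → Player 1 plays M (best of -5, 7, -9); Column gets 7.
- R → Player 1 plays M (best of -1, 7, 4); Column gets -2.
Maximizing over 6, 7, -2, Column chooses C. Subgame-perfect outcome: (M, C) with payoffs (7, 7).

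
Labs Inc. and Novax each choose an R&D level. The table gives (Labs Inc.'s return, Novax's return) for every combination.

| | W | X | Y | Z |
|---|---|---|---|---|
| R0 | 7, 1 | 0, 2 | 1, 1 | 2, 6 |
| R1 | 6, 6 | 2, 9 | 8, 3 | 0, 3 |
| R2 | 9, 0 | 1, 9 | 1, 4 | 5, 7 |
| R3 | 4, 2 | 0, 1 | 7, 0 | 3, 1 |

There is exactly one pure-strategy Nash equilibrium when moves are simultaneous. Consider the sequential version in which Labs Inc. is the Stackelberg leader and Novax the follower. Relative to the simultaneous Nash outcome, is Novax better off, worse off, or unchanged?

Work backward from Novax's decision.
- R0: Novax compares 1, 2, 1, 6 and picks Z; Labs Inc. would get 2.
- R1: Novax compares 6, 9, 3, 3 and picks X; Labs Inc. would get 2.
- R2: Novax compares 0, 9, 4, 7 and picks X; Labs Inc. would get 1.
- R3: Novax compares 2, 1, 0, 1 and picks W; Labs Inc. would get 4.
Among 2, 2, 1, 4, the best is 4 at R3. Subgame-perfect outcome: (R3, W) with payoffs (4, 2).
For the simultaneous game, intersect best replies.
Labs Inc.'s best replies: W→R2; X→R1; Y→R1; Z→R2.
Novax's best replies: R0→Z; R1→X; R2→X; R3→W.
Only (R1, X) has each player best-responding; Nash payoffs (2, 9).
Novax earns 2 sequentially versus 9 at the Nash outcome: worse off.

worse off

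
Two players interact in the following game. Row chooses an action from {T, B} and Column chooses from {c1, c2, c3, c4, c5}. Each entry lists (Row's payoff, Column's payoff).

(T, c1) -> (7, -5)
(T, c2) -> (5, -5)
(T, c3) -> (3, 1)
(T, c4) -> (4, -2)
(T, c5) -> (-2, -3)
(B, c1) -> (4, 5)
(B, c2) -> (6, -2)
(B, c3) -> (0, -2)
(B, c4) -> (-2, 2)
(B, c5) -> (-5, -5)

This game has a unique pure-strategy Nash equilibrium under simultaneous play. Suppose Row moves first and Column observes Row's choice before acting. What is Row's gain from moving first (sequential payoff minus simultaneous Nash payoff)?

1

Backward induction with Row moving first.
- T: Column compares -5, -5, 1, -2, -3 and picks c3; Row would get 3.
- B: Column compares 5, -2, -2, 2, -5 and picks c1; Row would get 4.
Among 3, 4, the best is 4 at B. Subgame-perfect outcome: (B, c1) with payoffs (4, 5).
Now find the simultaneous Nash equilibrium.
Row's best replies: c1→T; c2→B; c3→T; c4→T; c5→T.
Column's best replies: T→c3; B→c1.
The unique mutual best reply is (T, c3), giving (3, 1).
Row's commitment gain: 4 − 3 = 1.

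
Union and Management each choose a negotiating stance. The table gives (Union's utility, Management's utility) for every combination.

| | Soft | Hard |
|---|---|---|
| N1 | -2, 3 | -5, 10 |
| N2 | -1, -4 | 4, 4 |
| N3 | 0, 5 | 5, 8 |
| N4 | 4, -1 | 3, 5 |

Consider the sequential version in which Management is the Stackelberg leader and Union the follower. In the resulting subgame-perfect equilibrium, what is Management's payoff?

8

Solve by backward induction (Management leads).
- Soft: BR = N4, leader payoff -1.
- Hard: BR = N3, leader payoff 8.
Management's induced payoffs are -1, 8, so Management commits to Hard. Subgame-perfect outcome: (N3, Hard) with payoffs (5, 8).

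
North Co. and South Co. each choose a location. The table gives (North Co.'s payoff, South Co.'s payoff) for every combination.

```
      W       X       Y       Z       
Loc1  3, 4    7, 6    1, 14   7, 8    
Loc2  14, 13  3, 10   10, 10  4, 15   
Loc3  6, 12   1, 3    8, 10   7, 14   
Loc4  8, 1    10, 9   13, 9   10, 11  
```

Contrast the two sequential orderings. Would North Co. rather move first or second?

If North Co. leads: South Co.'s best replies are Loc1→Y, Loc2→Z, Loc3→Z, Loc4→Z; North Co.'s induced payoffs 1, 4, 7, 10; outcome (Loc4, Z), payoffs (10, 11).
If South Co. leads: North Co.'s best replies are W→Loc2, X→Loc4, Y→Loc4, Z→Loc4; South Co.'s induced payoffs 13, 9, 9, 11; outcome (Loc2, W), payoffs (14, 13).
North Co. gets 10 moving first and 14 moving second, so North Co. prefers to move second.

second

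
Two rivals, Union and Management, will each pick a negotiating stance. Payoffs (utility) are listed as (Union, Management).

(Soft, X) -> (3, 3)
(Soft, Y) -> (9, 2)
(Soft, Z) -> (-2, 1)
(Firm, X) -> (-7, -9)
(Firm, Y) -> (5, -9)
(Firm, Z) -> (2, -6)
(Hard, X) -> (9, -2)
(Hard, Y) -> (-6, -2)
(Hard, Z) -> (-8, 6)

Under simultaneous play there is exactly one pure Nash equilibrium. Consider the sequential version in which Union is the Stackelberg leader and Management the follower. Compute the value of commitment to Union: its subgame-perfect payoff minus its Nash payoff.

1

Backward induction with Union moving first.
- Soft: BR = X, leader payoff 3.
- Firm: BR = Z, leader payoff 2.
- Hard: BR = Z, leader payoff -8.
Maximizing over 3, 2, -8, Union chooses Soft. Subgame-perfect outcome: (Soft, X) with payoffs (3, 3).
For the simultaneous game, intersect best replies.
Union's best replies: X→Hard; Y→Soft; Z→Firm.
Management's best replies: Soft→X; Firm→Z; Hard→Z.
Only (Firm, Z) has each player best-responding; Nash payoffs (2, -6).
Union's commitment gain: 3 − 2 = 1.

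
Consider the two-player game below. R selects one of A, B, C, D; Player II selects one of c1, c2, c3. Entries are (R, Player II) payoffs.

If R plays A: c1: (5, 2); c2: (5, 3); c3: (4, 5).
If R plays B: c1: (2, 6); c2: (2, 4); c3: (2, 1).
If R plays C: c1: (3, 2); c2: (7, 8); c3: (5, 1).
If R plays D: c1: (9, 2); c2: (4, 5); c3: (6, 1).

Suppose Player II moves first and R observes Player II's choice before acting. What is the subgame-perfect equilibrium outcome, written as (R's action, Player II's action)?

Solve by backward induction (Player II leads).
- c1: BR = D, leader payoff 2.
- c2: BR = C, leader payoff 8.
- c3: BR = D, leader payoff 1.
Among 2, 8, 1, the best is 8 at c2. Subgame-perfect outcome: (C, c2) with payoffs (7, 8).

(C, c2)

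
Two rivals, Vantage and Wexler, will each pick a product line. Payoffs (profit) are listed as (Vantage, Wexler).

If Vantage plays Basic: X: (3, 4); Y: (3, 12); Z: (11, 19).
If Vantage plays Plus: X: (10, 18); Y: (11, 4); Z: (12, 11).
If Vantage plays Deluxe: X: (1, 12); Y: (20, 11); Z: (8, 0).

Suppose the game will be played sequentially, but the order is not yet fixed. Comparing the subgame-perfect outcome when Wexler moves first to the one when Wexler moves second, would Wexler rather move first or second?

second

If Vantage leads: Wexler's best replies are Basic→Z, Plus→X, Deluxe→X; Vantage's induced payoffs 11, 10, 1; outcome (Basic, Z), payoffs (11, 19).
If Wexler leads: Vantage's best replies are X→Plus, Y→Deluxe, Z→Plus; Wexler's induced payoffs 18, 11, 11; outcome (Plus, X), payoffs (10, 18).
Wexler gets 18 moving first and 19 moving second, so Wexler prefers to move second.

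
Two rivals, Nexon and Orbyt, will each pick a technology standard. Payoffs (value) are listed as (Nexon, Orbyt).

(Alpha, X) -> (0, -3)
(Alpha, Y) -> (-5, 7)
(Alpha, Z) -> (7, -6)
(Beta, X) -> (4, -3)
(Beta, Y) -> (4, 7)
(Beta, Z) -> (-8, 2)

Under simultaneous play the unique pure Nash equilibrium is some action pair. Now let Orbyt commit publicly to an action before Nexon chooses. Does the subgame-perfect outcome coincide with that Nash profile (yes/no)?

yes

Solve by backward induction (Orbyt leads).
- X: BR = Beta, leader payoff -3.
- Y: BR = Beta, leader payoff 7.
- Z: BR = Alpha, leader payoff -6.
Orbyt's induced payoffs are -3, 7, -6, so Orbyt commits to Y. Subgame-perfect outcome: (Beta, Y) with payoffs (4, 7).
Under simultaneous play:
Nexon's best replies: X→Beta; Y→Beta; Z→Alpha.
Orbyt's best replies: Alpha→Y; Beta→Y.
Only (Beta, Y) has each player best-responding; Nash payoffs (4, 7).
Sequential outcome (Beta, Y) coincides with the Nash profile (Beta, Y).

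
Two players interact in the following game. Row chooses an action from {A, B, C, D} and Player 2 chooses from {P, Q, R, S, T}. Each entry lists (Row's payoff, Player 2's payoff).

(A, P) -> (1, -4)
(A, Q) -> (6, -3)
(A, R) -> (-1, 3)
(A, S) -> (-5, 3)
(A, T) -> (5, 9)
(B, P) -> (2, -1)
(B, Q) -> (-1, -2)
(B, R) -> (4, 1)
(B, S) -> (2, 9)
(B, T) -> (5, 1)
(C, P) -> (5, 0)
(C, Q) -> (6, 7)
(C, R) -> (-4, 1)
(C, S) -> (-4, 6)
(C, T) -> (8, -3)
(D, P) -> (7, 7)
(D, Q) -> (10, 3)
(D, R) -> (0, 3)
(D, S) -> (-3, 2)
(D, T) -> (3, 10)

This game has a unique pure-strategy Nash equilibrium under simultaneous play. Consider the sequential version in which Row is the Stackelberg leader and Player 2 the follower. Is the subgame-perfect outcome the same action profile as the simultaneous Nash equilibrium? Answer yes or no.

no

Backward induction with Row moving first.
- A → Player 2 plays T (best of -4, -3, 3, 3, 9); Row gets 5.
- B → Player 2 plays S (best of -1, -2, 1, 9, 1); Row gets 2.
- C → Player 2 plays Q (best of 0, 7, 1, 6, -3); Row gets 6.
- D → Player 2 plays T (best of 7, 3, 3, 2, 10); Row gets 3.
Among 5, 2, 6, 3, the best is 6 at C. Subgame-perfect outcome: (C, Q) with payoffs (6, 7).
Now find the simultaneous Nash equilibrium.
Row's best replies: P→D; Q→D; R→B; S→B; T→C.
Player 2's best replies: A→T; B→S; C→Q; D→T.
The unique mutual best reply is (B, S), giving (2, 9).
Sequential outcome (C, Q) differs from the Nash profile (B, S).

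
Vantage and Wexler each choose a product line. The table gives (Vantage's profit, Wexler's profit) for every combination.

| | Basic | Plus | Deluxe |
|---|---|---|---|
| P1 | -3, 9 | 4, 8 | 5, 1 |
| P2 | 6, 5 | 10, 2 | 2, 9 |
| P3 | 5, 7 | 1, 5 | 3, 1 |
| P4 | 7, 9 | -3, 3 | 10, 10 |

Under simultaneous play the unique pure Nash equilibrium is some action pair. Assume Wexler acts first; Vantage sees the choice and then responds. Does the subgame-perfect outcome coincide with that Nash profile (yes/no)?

yes

Vantage best-responds to each possible Wexler move:
- Basic: Vantage compares -3, 6, 5, 7 and picks P4; Wexler would get 9.
- Plus: Vantage compares 4, 10, 1, -3 and picks P2; Wexler would get 2.
- Deluxe: Vantage compares 5, 2, 3, 10 and picks P4; Wexler would get 10.
Wexler's induced payoffs are 9, 2, 10, so Wexler commits to Deluxe. Subgame-perfect outcome: (P4, Deluxe) with payoffs (10, 10).
Under simultaneous play:
Vantage's best replies: Basic→P4; Plus→P2; Deluxe→P4.
Wexler's best replies: P1→Basic; P2→Deluxe; P3→Basic; P4→Deluxe.
Only (P4, Deluxe) has each player best-responding; Nash payoffs (10, 10).
Sequential outcome (P4, Deluxe) coincides with the Nash profile (P4, Deluxe).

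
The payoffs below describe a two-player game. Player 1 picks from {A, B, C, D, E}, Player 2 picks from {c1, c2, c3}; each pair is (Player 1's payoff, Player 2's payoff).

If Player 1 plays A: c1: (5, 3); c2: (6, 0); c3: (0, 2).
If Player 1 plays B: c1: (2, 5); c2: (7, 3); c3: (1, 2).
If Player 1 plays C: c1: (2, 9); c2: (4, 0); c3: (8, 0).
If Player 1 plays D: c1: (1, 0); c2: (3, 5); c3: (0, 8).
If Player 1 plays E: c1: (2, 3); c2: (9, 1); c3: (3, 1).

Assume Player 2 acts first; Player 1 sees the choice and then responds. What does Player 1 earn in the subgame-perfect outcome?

Work backward from Player 1's decision.
- c1 → Player 1 plays A (best of 5, 2, 2, 1, 2); Player 2 gets 3.
- c2 → Player 1 plays E (best of 6, 7, 4, 3, 9); Player 2 gets 1.
- c3 → Player 1 plays C (best of 0, 1, 8, 0, 3); Player 2 gets 0.
Maximizing over 3, 1, 0, Player 2 chooses c1. Subgame-perfect outcome: (A, c1) with payoffs (5, 3).

5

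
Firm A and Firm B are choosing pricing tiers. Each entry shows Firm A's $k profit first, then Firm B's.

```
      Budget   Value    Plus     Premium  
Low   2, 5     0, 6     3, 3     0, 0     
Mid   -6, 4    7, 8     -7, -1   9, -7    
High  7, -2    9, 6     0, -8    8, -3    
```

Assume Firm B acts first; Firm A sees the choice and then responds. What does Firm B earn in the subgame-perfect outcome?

Solve by backward induction (Firm B leads).
- Budget → Firm A plays High (best of 2, -6, 7); Firm B gets -2.
- Value → Firm A plays High (best of 0, 7, 9); Firm B gets 6.
- Plus → Firm A plays Low (best of 3, -7, 0); Firm B gets 3.
- Premium → Firm A plays Mid (best of 0, 9, 8); Firm B gets -7.
Among -2, 6, 3, -7, the best is 6 at Value. Subgame-perfect outcome: (High, Value) with payoffs (9, 6).

6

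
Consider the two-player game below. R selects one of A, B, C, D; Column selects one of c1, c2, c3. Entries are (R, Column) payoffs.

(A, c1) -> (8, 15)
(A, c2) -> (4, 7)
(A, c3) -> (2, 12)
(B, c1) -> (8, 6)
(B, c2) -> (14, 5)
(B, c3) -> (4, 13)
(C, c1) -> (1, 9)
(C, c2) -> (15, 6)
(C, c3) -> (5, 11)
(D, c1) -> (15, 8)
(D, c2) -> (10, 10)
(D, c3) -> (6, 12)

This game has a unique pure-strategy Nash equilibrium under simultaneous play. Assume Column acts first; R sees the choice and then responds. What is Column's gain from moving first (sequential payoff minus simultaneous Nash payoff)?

0

Backward induction with Column moving first.
- c1: BR = D, leader payoff 8.
- c2: BR = C, leader payoff 6.
- c3: BR = D, leader payoff 12.
Among 8, 6, 12, the best is 12 at c3. Subgame-perfect outcome: (D, c3) with payoffs (6, 12).
Now find the simultaneous Nash equilibrium.
R's best replies: c1→D; c2→C; c3→D.
Column's best replies: A→c1; B→c3; C→c3; D→c3.
Only (D, c3) has each player best-responding; Nash payoffs (6, 12).
Column's commitment gain: 12 − 12 = 0.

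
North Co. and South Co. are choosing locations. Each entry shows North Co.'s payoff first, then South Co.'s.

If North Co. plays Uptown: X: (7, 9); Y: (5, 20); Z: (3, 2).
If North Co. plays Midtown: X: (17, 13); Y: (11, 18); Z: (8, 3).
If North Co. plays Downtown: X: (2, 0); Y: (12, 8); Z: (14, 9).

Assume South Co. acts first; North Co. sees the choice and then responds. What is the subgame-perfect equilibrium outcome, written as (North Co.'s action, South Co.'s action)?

Work backward from North Co.'s decision.
- X → North Co. plays Midtown (best of 7, 17, 2); South Co. gets 13.
- Y → North Co. plays Downtown (best of 5, 11, 12); South Co. gets 8.
- Z → North Co. plays Downtown (best of 3, 8, 14); South Co. gets 9.
Among 13, 8, 9, the best is 13 at X. Subgame-perfect outcome: (Midtown, X) with payoffs (17, 13).

(Midtown, X)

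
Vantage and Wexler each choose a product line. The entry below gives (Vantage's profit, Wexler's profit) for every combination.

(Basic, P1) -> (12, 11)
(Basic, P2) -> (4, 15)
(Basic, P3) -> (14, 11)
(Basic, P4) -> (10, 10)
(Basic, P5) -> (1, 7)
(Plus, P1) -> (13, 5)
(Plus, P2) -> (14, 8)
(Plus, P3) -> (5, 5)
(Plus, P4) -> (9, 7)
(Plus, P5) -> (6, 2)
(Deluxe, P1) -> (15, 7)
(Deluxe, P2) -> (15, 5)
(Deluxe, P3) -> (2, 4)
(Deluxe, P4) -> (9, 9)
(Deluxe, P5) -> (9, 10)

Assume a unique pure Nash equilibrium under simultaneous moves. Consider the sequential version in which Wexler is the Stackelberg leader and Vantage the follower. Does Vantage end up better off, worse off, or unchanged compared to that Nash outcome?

better off

Vantage best-responds to each possible Wexler move:
- P1: BR = Deluxe, leader payoff 7.
- P2: BR = Deluxe, leader payoff 5.
- P3: BR = Basic, leader payoff 11.
- P4: BR = Basic, leader payoff 10.
- P5: BR = Deluxe, leader payoff 10.
Maximizing over 7, 5, 11, 10, 10, Wexler chooses P3. Subgame-perfect outcome: (Basic, P3) with payoffs (14, 11).
Under simultaneous play:
Vantage's best replies: P1→Deluxe; P2→Deluxe; P3→Basic; P4→Basic; P5→Deluxe.
Wexler's best replies: Basic→P2; Plus→P2; Deluxe→P5.
The unique mutual best reply is (Deluxe, P5), giving (9, 10).
Vantage earns 14 sequentially versus 9 at the Nash outcome: better off.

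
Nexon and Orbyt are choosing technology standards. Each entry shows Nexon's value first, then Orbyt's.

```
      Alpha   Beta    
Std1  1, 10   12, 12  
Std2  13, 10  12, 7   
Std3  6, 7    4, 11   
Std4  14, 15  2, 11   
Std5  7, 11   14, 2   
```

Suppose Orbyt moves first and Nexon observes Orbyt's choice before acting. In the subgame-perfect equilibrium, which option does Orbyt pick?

Work backward from Nexon's decision.
- Alpha → Nexon plays Std4 (best of 1, 13, 6, 14, 7); Orbyt gets 15.
- Beta → Nexon plays Std5 (best of 12, 12, 4, 2, 14); Orbyt gets 2.
Orbyt's induced payoffs are 15, 2, so Orbyt commits to Alpha. Subgame-perfect outcome: (Std4, Alpha) with payoffs (14, 15).

Alpha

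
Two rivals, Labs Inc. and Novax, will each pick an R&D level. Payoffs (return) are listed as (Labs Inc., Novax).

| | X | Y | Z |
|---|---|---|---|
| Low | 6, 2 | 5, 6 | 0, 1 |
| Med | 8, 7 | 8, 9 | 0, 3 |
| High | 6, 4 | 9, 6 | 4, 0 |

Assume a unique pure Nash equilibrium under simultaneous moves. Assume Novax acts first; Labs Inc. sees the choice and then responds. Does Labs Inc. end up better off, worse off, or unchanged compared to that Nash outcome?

Backward induction with Novax moving first.
- X: Labs Inc. compares 6, 8, 6 and picks Med; Novax would get 7.
- Y: Labs Inc. compares 5, 8, 9 and picks High; Novax would get 6.
- Z: Labs Inc. compares 0, 0, 4 and picks High; Novax would get 0.
Novax's induced payoffs are 7, 6, 0, so Novax commits to X. Subgame-perfect outcome: (Med, X) with payoffs (8, 7).
For the simultaneous game, intersect best replies.
Labs Inc.'s best replies: X→Med; Y→High; Z→High.
Novax's best replies: Low→Y; Med→Y; High→Y.
The unique mutual best reply is (High, Y), giving (9, 6).
Labs Inc. earns 8 sequentially versus 9 at the Nash outcome: worse off.

worse off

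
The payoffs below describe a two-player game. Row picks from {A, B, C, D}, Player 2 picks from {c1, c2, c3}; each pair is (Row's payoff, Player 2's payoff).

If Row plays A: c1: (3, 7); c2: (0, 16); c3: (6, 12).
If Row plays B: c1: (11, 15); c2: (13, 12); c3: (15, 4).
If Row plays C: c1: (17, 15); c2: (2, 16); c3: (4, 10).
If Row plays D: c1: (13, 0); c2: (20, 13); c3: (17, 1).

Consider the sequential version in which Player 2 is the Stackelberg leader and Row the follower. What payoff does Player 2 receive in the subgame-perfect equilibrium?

Solve by backward induction (Player 2 leads).
- c1 → Row plays C (best of 3, 11, 17, 13); Player 2 gets 15.
- c2 → Row plays D (best of 0, 13, 2, 20); Player 2 gets 13.
- c3 → Row plays D (best of 6, 15, 4, 17); Player 2 gets 1.
Maximizing over 15, 13, 1, Player 2 chooses c1. Subgame-perfect outcome: (C, c1) with payoffs (17, 15).

15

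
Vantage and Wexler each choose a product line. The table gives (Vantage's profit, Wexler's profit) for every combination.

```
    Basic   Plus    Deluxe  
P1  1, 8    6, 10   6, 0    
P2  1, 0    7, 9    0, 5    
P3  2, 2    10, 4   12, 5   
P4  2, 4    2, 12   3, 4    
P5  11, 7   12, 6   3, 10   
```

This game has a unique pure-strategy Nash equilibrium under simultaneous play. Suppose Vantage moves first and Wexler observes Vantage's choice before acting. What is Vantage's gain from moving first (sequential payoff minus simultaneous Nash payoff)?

Work backward from Wexler's decision.
- P1: Wexler compares 8, 10, 0 and picks Plus; Vantage would get 6.
- P2: Wexler compares 0, 9, 5 and picks Plus; Vantage would get 7.
- P3: Wexler compares 2, 4, 5 and picks Deluxe; Vantage would get 12.
- P4: Wexler compares 4, 12, 4 and picks Plus; Vantage would get 2.
- P5: Wexler compares 7, 6, 10 and picks Deluxe; Vantage would get 3.
Vantage's induced payoffs are 6, 7, 12, 2, 3, so Vantage commits to P3. Subgame-perfect outcome: (P3, Deluxe) with payoffs (12, 5).
For the simultaneous game, intersect best replies.
Vantage's best replies: Basic→P5; Plus→P5; Deluxe→P3.
Wexler's best replies: P1→Plus; P2→Plus; P3→Deluxe; P4→Plus; P5→Deluxe.
Only (P3, Deluxe) has each player best-responding; Nash payoffs (12, 5).
Vantage's commitment gain: 12 − 12 = 0.

0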